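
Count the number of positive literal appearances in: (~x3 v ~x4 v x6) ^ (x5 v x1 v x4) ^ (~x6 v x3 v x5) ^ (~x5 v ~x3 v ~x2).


Scan each clause for unnegated literals.
Clause 1: 1 positive; Clause 2: 3 positive; Clause 3: 2 positive; Clause 4: 0 positive.
Total positive literal occurrences = 6.

6


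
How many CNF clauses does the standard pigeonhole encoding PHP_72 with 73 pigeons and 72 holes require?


The PHP encoding has two parts:
1) At-least-one-hole clauses: 73 (one per pigeon, each with 72 literals).
2) At-most-one-pigeon-per-hole clauses: 72 holes * C(73,2) = 72 * 2628 = 189216.
Total clauses = 73 + 189216 = 189289.

189289


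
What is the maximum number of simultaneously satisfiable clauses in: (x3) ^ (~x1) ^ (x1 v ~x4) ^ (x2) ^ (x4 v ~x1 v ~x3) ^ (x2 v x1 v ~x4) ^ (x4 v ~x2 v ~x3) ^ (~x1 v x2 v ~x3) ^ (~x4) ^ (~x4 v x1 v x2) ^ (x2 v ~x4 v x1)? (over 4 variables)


Enumerate all 16 truth assignments.
For each, count how many of the 11 clauses are satisfied.
The formula is not fully satisfiable, so the maximum is below 11.
Maximum simultaneously satisfiable clauses = 10.

10


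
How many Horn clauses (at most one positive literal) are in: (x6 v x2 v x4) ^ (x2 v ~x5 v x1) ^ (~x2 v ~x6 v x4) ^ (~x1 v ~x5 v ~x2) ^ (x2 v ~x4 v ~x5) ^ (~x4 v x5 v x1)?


A Horn clause has at most one positive literal.
Clause 1: 3 positive lit(s) -> not Horn
Clause 2: 2 positive lit(s) -> not Horn
Clause 3: 1 positive lit(s) -> Horn
Clause 4: 0 positive lit(s) -> Horn
Clause 5: 1 positive lit(s) -> Horn
Clause 6: 2 positive lit(s) -> not Horn
Total Horn clauses = 3.

3


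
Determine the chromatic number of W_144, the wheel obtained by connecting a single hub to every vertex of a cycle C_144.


W_144 consists of the cycle C_144 together with a hub vertex adjacent to every cycle vertex.
The cycle C_144 needs 2 colors (even cycle -> 2).
The hub is adjacent to every cycle vertex, so it must receive a new color distinct from all of them.
Chromatic number = 2 + 1 = 3.

3


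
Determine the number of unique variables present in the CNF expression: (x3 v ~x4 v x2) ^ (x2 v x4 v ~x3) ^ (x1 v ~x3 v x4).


Identify each distinct variable in the formula.
Variables found: x1, x2, x3, x4.
Total distinct variables = 4.

4


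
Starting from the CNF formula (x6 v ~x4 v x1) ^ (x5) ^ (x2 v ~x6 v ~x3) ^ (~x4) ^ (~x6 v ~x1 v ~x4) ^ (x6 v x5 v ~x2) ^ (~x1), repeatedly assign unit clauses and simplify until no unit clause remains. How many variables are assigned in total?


Unit propagation repeatedly assigns the literal in any unit clause, then simplifies.
Assignments in order: x5 = T, x4 = F, x1 = F.
No further unit clauses remain.
Total variables assigned = 3.

3


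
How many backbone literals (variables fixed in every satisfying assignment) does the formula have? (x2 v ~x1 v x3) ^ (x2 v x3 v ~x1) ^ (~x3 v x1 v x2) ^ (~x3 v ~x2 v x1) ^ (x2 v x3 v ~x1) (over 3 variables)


Find all satisfying assignments: 5 model(s).
Check which variables have the same value in every model.
No variable is fixed across all models.
Backbone size = 0.

0


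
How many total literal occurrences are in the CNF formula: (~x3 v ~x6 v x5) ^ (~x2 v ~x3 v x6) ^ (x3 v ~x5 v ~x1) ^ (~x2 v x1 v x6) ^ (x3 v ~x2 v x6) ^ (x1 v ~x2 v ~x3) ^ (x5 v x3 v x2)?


Clause lengths: 3, 3, 3, 3, 3, 3, 3.
Sum = 3 + 3 + 3 + 3 + 3 + 3 + 3 = 21.

21


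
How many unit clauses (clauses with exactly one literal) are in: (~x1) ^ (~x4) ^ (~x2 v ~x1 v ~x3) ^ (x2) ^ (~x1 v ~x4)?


A unit clause contains exactly one literal.
Unit clauses found: (~x1), (~x4), (x2).
Count = 3.

3


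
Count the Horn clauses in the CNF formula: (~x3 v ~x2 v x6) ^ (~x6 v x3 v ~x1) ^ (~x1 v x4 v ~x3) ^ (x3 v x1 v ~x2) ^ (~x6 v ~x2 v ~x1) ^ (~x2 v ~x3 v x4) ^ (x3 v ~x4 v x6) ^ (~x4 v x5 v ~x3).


A Horn clause has at most one positive literal.
Clause 1: 1 positive lit(s) -> Horn
Clause 2: 1 positive lit(s) -> Horn
Clause 3: 1 positive lit(s) -> Horn
Clause 4: 2 positive lit(s) -> not Horn
Clause 5: 0 positive lit(s) -> Horn
Clause 6: 1 positive lit(s) -> Horn
Clause 7: 2 positive lit(s) -> not Horn
Clause 8: 1 positive lit(s) -> Horn
Total Horn clauses = 6.

6


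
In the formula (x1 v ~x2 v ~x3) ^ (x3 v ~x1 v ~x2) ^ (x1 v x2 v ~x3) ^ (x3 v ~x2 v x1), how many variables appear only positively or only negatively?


A pure literal appears in only one polarity across all clauses.
No pure literals found.
Count = 0.

0


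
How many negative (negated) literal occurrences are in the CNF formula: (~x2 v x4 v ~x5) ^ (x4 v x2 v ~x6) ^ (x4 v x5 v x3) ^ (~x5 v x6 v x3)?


Scan each clause for negated literals.
Clause 1: 2 negative; Clause 2: 1 negative; Clause 3: 0 negative; Clause 4: 1 negative.
Total negative literal occurrences = 4.

4


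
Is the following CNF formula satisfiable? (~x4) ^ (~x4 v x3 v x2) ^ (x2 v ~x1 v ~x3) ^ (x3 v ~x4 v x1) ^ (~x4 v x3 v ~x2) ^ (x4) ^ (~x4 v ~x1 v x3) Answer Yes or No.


Check all 16 possible truth assignments.
Number of satisfying assignments found: 0.
The formula is unsatisfiable.

No


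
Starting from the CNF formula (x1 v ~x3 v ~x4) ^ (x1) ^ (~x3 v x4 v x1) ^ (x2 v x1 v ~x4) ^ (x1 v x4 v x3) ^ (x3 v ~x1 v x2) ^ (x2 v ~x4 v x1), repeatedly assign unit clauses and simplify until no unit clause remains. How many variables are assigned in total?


Unit propagation repeatedly assigns the literal in any unit clause, then simplifies.
Assignments in order: x1 = T.
No further unit clauses remain.
Total variables assigned = 1.

1


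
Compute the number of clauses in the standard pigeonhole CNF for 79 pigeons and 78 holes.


The PHP encoding has two parts:
1) At-least-one-hole clauses: 79 (one per pigeon, each with 78 literals).
2) At-most-one-pigeon-per-hole clauses: 78 holes * C(79,2) = 78 * 3081 = 240318.
Total clauses = 79 + 240318 = 240397.

240397


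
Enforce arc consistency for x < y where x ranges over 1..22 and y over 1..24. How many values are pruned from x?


For the constraint x < y, x needs a supporting value in y's domain.
x can be at most 23 (one less than y's maximum).
Valid x values from domain: 22 out of 22.
Pruned = 22 - 22 = 0.

0


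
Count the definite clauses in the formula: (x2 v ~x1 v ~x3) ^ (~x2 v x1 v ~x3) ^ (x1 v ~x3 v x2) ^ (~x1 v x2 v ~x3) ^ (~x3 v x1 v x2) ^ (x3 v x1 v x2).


A definite clause has exactly one positive literal.
Clause 1: 1 positive -> definite
Clause 2: 1 positive -> definite
Clause 3: 2 positive -> not definite
Clause 4: 1 positive -> definite
Clause 5: 2 positive -> not definite
Clause 6: 3 positive -> not definite
Definite clause count = 3.

3


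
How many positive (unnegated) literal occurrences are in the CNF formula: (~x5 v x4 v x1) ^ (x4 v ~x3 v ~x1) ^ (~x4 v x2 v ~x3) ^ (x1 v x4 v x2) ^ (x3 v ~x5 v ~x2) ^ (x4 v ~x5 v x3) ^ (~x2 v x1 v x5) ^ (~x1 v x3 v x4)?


Scan each clause for unnegated literals.
Clause 1: 2 positive; Clause 2: 1 positive; Clause 3: 1 positive; Clause 4: 3 positive; Clause 5: 1 positive; Clause 6: 2 positive; Clause 7: 2 positive; Clause 8: 2 positive.
Total positive literal occurrences = 14.

14


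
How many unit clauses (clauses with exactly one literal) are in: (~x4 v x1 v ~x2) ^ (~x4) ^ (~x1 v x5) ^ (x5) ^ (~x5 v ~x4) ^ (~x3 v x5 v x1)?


A unit clause contains exactly one literal.
Unit clauses found: (~x4), (x5).
Count = 2.

2


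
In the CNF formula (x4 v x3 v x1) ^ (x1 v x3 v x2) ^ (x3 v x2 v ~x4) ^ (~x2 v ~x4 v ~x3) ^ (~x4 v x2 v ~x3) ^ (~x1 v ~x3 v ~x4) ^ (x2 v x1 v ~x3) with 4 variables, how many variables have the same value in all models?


Find all satisfying assignments: 7 model(s).
Check which variables have the same value in every model.
No variable is fixed across all models.
Backbone size = 0.

0


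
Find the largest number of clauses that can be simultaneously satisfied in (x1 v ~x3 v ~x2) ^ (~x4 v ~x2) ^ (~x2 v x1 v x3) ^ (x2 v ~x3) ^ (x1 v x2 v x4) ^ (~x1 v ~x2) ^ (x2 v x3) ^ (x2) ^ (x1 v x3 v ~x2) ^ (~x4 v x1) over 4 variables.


Enumerate all 16 truth assignments.
For each, count how many of the 10 clauses are satisfied.
The formula is not fully satisfiable, so the maximum is below 10.
Maximum simultaneously satisfiable clauses = 9.

9


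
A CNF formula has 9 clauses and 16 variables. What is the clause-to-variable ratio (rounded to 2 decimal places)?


Clause-to-variable ratio = clauses / variables.
9 / 16 = 0.56.

0.56


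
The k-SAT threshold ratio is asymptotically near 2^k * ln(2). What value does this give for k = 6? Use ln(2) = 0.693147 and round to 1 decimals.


Using the asymptotic formula: threshold ~ 2^k * ln(2).
2^6 = 64.
64 * 0.693147 = 44.4.

44.4


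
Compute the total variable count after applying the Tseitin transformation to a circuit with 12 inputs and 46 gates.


The Tseitin transformation introduces one auxiliary variable per gate.
Total variables = inputs + gates = 12 + 46 = 58.

58


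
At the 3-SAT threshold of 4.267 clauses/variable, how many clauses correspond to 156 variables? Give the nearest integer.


The 3-SAT phase transition occurs at approximately 4.267 clauses per variable.
m = 4.267 * 156 = 665.652.
Rounded to nearest integer: 666.

666


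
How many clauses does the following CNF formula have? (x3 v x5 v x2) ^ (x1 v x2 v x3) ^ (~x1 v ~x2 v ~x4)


Each group enclosed in parentheses joined by ^ is one clause.
Counting the conjuncts: 3 clauses.

3


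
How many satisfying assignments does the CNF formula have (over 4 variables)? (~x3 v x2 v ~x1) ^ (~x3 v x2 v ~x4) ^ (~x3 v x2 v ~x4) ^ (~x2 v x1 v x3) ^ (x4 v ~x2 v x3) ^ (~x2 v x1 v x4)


Enumerate all 16 truth assignments over 4 variables.
Test each against every clause.
Satisfying assignments found: 9.

9


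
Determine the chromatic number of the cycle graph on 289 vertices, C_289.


An odd cycle cannot be 2-colored: alternating two colors around the cycle returns to the start with a conflict.
Since 289 is odd, three colors are required (and three suffice).
Chromatic number = 3.

3


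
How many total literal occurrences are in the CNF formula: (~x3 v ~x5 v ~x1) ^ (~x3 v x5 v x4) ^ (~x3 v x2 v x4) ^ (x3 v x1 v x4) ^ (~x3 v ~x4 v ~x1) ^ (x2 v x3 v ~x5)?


Clause lengths: 3, 3, 3, 3, 3, 3.
Sum = 3 + 3 + 3 + 3 + 3 + 3 = 18.

18


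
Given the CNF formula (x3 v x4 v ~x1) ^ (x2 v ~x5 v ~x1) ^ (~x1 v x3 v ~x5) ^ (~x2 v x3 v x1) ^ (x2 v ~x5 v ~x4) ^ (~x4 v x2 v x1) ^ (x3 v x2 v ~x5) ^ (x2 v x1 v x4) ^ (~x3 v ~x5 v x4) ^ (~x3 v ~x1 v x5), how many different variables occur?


Identify each distinct variable in the formula.
Variables found: x1, x2, x3, x4, x5.
Total distinct variables = 5.

5


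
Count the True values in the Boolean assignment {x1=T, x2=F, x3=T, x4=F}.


The weight is the number of variables assigned True.
True variables: x1, x3.
Weight = 2.

2


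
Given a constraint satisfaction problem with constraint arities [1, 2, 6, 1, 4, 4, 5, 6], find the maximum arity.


The arities are: 1, 2, 6, 1, 4, 4, 5, 6.
Scan for the maximum value.
Maximum arity = 6.

6


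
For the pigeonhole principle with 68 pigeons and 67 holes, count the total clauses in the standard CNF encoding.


The PHP encoding has two parts:
1) At-least-one-hole clauses: 68 (one per pigeon, each with 67 literals).
2) At-most-one-pigeon-per-hole clauses: 67 holes * C(68,2) = 67 * 2278 = 152626.
Total clauses = 68 + 152626 = 152694.

152694


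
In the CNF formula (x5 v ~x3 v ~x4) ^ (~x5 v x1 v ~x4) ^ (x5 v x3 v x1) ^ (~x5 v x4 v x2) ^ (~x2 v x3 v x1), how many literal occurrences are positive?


Scan each clause for unnegated literals.
Clause 1: 1 positive; Clause 2: 1 positive; Clause 3: 3 positive; Clause 4: 2 positive; Clause 5: 2 positive.
Total positive literal occurrences = 9.

9


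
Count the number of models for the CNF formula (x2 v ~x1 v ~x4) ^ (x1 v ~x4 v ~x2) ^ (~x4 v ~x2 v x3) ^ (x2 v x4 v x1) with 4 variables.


Enumerate all 16 truth assignments over 4 variables.
Test each against every clause.
Satisfying assignments found: 9.

9


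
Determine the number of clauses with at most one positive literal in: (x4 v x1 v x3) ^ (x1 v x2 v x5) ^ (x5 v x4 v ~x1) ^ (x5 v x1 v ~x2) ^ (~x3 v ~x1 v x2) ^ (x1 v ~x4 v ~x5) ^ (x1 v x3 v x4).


A Horn clause has at most one positive literal.
Clause 1: 3 positive lit(s) -> not Horn
Clause 2: 3 positive lit(s) -> not Horn
Clause 3: 2 positive lit(s) -> not Horn
Clause 4: 2 positive lit(s) -> not Horn
Clause 5: 1 positive lit(s) -> Horn
Clause 6: 1 positive lit(s) -> Horn
Clause 7: 3 positive lit(s) -> not Horn
Total Horn clauses = 2.

2


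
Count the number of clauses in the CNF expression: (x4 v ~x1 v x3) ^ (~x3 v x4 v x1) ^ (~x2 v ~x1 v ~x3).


Each group enclosed in parentheses joined by ^ is one clause.
Counting the conjuncts: 3 clauses.

3


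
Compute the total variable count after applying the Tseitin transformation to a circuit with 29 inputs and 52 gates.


The Tseitin transformation introduces one auxiliary variable per gate.
Total variables = inputs + gates = 29 + 52 = 81.

81


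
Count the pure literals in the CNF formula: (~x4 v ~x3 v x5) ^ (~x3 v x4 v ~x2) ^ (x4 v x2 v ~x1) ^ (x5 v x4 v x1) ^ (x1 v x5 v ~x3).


A pure literal appears in only one polarity across all clauses.
Pure literals: x3 (negative only), x5 (positive only).
Count = 2.

2


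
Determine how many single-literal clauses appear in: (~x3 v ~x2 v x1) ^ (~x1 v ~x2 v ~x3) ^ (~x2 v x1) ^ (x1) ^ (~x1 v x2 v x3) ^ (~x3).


A unit clause contains exactly one literal.
Unit clauses found: (x1), (~x3).
Count = 2.

2


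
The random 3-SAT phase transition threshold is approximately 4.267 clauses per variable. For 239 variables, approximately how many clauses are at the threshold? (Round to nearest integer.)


The 3-SAT phase transition occurs at approximately 4.267 clauses per variable.
m = 4.267 * 239 = 1019.813.
Rounded to nearest integer: 1020.

1020


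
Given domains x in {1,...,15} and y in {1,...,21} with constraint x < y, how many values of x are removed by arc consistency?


For the constraint x < y, x needs a supporting value in y's domain.
x can be at most 20 (one less than y's maximum).
Valid x values from domain: 15 out of 15.
Pruned = 15 - 15 = 0.

0


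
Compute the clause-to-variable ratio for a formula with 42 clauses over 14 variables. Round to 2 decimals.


Clause-to-variable ratio = clauses / variables.
42 / 14 = 3.0.

3.0


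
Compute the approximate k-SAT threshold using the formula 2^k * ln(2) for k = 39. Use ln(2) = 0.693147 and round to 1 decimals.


Using the asymptotic formula: threshold ~ 2^k * ln(2).
2^39 = 549755813888.
549755813888 * 0.693147 = 381061593129.0.

381061593129.0


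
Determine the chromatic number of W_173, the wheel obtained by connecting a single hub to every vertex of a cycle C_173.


W_173 consists of the cycle C_173 together with a hub vertex adjacent to every cycle vertex.
The cycle C_173 needs 3 colors (odd cycle -> 3).
The hub is adjacent to every cycle vertex, so it must receive a new color distinct from all of them.
Chromatic number = 3 + 1 = 4.

4


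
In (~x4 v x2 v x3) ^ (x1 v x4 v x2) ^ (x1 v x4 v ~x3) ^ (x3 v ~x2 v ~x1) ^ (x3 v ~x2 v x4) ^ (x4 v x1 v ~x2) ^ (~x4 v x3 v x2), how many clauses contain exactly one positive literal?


A definite clause has exactly one positive literal.
Clause 1: 2 positive -> not definite
Clause 2: 3 positive -> not definite
Clause 3: 2 positive -> not definite
Clause 4: 1 positive -> definite
Clause 5: 2 positive -> not definite
Clause 6: 2 positive -> not definite
Clause 7: 2 positive -> not definite
Definite clause count = 1.

1


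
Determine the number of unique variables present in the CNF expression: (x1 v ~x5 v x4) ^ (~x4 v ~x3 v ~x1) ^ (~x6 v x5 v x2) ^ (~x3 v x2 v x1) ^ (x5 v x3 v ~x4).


Identify each distinct variable in the formula.
Variables found: x1, x2, x3, x4, x5, x6.
Total distinct variables = 6.

6


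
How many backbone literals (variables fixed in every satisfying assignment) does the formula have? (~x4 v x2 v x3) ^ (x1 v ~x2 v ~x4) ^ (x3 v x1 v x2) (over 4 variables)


Find all satisfying assignments: 11 model(s).
Check which variables have the same value in every model.
No variable is fixed across all models.
Backbone size = 0.

0


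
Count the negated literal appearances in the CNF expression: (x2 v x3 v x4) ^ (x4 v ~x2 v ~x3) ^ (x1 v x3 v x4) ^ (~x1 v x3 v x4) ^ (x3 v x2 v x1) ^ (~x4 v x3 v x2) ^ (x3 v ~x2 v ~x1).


Scan each clause for negated literals.
Clause 1: 0 negative; Clause 2: 2 negative; Clause 3: 0 negative; Clause 4: 1 negative; Clause 5: 0 negative; Clause 6: 1 negative; Clause 7: 2 negative.
Total negative literal occurrences = 6.

6


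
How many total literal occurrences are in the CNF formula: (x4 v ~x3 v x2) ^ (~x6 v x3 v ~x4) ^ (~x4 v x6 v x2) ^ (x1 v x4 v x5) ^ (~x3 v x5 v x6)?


Clause lengths: 3, 3, 3, 3, 3.
Sum = 3 + 3 + 3 + 3 + 3 = 15.

15


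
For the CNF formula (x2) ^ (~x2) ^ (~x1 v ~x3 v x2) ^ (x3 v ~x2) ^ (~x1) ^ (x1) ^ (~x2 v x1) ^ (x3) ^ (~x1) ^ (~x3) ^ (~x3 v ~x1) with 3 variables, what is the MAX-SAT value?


Enumerate all 8 truth assignments.
For each, count how many of the 11 clauses are satisfied.
The formula is not fully satisfiable, so the maximum is below 11.
Maximum simultaneously satisfiable clauses = 8.

8


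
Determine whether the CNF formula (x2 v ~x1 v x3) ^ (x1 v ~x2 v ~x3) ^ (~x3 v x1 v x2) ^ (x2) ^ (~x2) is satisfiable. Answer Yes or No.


Check all 8 possible truth assignments.
Number of satisfying assignments found: 0.
The formula is unsatisfiable.

No


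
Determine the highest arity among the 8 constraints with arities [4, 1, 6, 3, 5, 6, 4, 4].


The arities are: 4, 1, 6, 3, 5, 6, 4, 4.
Scan for the maximum value.
Maximum arity = 6.

6


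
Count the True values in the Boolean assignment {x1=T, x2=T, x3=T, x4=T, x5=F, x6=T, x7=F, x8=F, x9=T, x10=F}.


The weight is the number of variables assigned True.
True variables: x1, x2, x3, x4, x6, x9.
Weight = 6.

6


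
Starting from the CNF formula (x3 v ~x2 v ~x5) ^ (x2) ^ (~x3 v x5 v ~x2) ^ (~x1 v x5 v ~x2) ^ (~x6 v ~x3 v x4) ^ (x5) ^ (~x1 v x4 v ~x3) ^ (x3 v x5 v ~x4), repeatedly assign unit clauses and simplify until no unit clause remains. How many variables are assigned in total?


Unit propagation repeatedly assigns the literal in any unit clause, then simplifies.
Assignments in order: x2 = T, x5 = T, x3 = T.
No further unit clauses remain.
Total variables assigned = 3.

3


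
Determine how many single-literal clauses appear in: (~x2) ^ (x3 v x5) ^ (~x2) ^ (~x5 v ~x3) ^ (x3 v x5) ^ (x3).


A unit clause contains exactly one literal.
Unit clauses found: (~x2), (~x2), (x3).
Count = 3.

3


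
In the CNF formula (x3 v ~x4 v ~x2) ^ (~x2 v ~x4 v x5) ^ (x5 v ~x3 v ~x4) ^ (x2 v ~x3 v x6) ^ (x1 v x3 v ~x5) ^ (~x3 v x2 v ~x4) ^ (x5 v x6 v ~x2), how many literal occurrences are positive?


Scan each clause for unnegated literals.
Clause 1: 1 positive; Clause 2: 1 positive; Clause 3: 1 positive; Clause 4: 2 positive; Clause 5: 2 positive; Clause 6: 1 positive; Clause 7: 2 positive.
Total positive literal occurrences = 10.

10


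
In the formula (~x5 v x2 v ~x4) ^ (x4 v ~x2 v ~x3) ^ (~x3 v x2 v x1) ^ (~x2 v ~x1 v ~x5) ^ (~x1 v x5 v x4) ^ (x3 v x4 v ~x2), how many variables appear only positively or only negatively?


A pure literal appears in only one polarity across all clauses.
No pure literals found.
Count = 0.

0


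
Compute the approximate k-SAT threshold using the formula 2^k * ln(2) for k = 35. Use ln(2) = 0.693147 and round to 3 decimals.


Using the asymptotic formula: threshold ~ 2^k * ln(2).
2^35 = 34359738368.
34359738368 * 0.693147 = 23816349570.564.

23816349570.564


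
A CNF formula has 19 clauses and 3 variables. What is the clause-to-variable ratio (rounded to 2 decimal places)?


Clause-to-variable ratio = clauses / variables.
19 / 3 = 6.33.

6.33


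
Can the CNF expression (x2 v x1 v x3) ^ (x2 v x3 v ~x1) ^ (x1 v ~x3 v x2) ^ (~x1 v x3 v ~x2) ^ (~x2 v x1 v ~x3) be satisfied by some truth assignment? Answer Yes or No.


Check all 8 possible truth assignments.
Number of satisfying assignments found: 3.
The formula is satisfiable.

Yes


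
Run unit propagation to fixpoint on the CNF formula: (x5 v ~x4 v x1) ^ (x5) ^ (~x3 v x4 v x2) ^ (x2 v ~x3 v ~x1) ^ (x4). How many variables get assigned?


Unit propagation repeatedly assigns the literal in any unit clause, then simplifies.
Assignments in order: x5 = T, x4 = T.
No further unit clauses remain.
Total variables assigned = 2.

2


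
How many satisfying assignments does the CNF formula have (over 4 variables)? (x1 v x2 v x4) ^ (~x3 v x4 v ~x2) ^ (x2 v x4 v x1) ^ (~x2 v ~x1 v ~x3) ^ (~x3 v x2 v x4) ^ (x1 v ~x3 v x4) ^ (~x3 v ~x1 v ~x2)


Enumerate all 16 truth assignments over 4 variables.
Test each against every clause.
Satisfying assignments found: 10.

10


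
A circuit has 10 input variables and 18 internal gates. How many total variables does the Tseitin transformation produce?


The Tseitin transformation introduces one auxiliary variable per gate.
Total variables = inputs + gates = 10 + 18 = 28.

28


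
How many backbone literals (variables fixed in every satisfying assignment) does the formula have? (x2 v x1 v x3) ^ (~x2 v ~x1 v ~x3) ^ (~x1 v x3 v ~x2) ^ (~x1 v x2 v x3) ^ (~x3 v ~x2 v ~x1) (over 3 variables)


Find all satisfying assignments: 4 model(s).
Check which variables have the same value in every model.
No variable is fixed across all models.
Backbone size = 0.

0


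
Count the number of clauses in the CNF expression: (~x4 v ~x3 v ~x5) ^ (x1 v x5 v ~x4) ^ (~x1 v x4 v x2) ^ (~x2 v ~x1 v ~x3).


Each group enclosed in parentheses joined by ^ is one clause.
Counting the conjuncts: 4 clauses.

4


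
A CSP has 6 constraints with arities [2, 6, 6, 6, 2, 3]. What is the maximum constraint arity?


The arities are: 2, 6, 6, 6, 2, 3.
Scan for the maximum value.
Maximum arity = 6.

6


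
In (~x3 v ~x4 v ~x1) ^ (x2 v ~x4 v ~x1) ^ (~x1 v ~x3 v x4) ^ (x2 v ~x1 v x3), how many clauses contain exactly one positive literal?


A definite clause has exactly one positive literal.
Clause 1: 0 positive -> not definite
Clause 2: 1 positive -> definite
Clause 3: 1 positive -> definite
Clause 4: 2 positive -> not definite
Definite clause count = 2.

2


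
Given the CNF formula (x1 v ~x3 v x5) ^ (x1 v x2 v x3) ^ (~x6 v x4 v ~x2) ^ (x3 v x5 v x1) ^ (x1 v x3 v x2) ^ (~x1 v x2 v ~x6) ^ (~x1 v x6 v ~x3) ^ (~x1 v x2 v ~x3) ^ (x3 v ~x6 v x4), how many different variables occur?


Identify each distinct variable in the formula.
Variables found: x1, x2, x3, x4, x5, x6.
Total distinct variables = 6.

6


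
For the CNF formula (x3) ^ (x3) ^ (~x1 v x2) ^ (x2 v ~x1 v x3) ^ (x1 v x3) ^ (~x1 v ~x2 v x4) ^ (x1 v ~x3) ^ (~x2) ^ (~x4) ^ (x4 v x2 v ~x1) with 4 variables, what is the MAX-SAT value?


Enumerate all 16 truth assignments.
For each, count how many of the 10 clauses are satisfied.
The formula is not fully satisfiable, so the maximum is below 10.
Maximum simultaneously satisfiable clauses = 9.

9


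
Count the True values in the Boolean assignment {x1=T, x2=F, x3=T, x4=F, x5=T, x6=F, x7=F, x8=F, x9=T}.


The weight is the number of variables assigned True.
True variables: x1, x3, x5, x9.
Weight = 4.

4


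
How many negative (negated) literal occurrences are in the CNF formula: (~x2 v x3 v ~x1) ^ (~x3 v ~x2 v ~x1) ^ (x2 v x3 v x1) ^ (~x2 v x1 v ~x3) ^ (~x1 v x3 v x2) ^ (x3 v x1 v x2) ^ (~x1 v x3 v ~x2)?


Scan each clause for negated literals.
Clause 1: 2 negative; Clause 2: 3 negative; Clause 3: 0 negative; Clause 4: 2 negative; Clause 5: 1 negative; Clause 6: 0 negative; Clause 7: 2 negative.
Total negative literal occurrences = 10.

10


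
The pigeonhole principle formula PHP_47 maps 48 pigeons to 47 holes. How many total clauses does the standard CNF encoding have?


The PHP encoding has two parts:
1) At-least-one-hole clauses: 48 (one per pigeon, each with 47 literals).
2) At-most-one-pigeon-per-hole clauses: 47 holes * C(48,2) = 47 * 1128 = 53016.
Total clauses = 48 + 53016 = 53064.

53064


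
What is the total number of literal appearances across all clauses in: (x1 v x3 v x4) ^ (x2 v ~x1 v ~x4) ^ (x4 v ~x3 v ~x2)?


Clause lengths: 3, 3, 3.
Sum = 3 + 3 + 3 = 9.

9


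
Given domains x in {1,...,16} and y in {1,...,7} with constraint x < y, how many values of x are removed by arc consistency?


For the constraint x < y, x needs a supporting value in y's domain.
x can be at most 6 (one less than y's maximum).
Valid x values from domain: 6 out of 16.
Pruned = 16 - 6 = 10.

10


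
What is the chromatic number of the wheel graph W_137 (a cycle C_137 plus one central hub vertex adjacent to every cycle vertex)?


W_137 consists of the cycle C_137 together with a hub vertex adjacent to every cycle vertex.
The cycle C_137 needs 3 colors (odd cycle -> 3).
The hub is adjacent to every cycle vertex, so it must receive a new color distinct from all of them.
Chromatic number = 3 + 1 = 4.

4


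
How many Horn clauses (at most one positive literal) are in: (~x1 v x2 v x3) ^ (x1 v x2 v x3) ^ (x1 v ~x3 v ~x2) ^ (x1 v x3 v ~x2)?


A Horn clause has at most one positive literal.
Clause 1: 2 positive lit(s) -> not Horn
Clause 2: 3 positive lit(s) -> not Horn
Clause 3: 1 positive lit(s) -> Horn
Clause 4: 2 positive lit(s) -> not Horn
Total Horn clauses = 1.

1


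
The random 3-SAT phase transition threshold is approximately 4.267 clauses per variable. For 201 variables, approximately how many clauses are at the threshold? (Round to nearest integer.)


The 3-SAT phase transition occurs at approximately 4.267 clauses per variable.
m = 4.267 * 201 = 857.667.
Rounded to nearest integer: 858.

858


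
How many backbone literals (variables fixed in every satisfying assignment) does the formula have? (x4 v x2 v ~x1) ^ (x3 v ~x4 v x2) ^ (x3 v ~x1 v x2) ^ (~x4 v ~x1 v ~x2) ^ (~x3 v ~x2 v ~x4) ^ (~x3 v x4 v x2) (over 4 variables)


Find all satisfying assignments: 8 model(s).
Check which variables have the same value in every model.
No variable is fixed across all models.
Backbone size = 0.

0


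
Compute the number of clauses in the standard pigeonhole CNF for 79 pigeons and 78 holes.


The PHP encoding has two parts:
1) At-least-one-hole clauses: 79 (one per pigeon, each with 78 literals).
2) At-most-one-pigeon-per-hole clauses: 78 holes * C(79,2) = 78 * 3081 = 240318.
Total clauses = 79 + 240318 = 240397.

240397


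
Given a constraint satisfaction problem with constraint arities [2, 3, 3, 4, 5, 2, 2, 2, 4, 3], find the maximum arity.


The arities are: 2, 3, 3, 4, 5, 2, 2, 2, 4, 3.
Scan for the maximum value.
Maximum arity = 5.

5


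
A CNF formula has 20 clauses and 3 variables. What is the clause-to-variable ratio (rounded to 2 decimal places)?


Clause-to-variable ratio = clauses / variables.
20 / 3 = 6.67.

6.67


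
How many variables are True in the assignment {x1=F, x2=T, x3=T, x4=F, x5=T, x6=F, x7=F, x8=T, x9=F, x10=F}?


The weight is the number of variables assigned True.
True variables: x2, x3, x5, x8.
Weight = 4.

4


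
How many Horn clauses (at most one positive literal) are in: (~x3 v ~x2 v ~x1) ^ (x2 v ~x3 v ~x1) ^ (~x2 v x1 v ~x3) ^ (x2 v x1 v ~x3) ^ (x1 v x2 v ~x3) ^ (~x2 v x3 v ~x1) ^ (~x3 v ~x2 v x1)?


A Horn clause has at most one positive literal.
Clause 1: 0 positive lit(s) -> Horn
Clause 2: 1 positive lit(s) -> Horn
Clause 3: 1 positive lit(s) -> Horn
Clause 4: 2 positive lit(s) -> not Horn
Clause 5: 2 positive lit(s) -> not Horn
Clause 6: 1 positive lit(s) -> Horn
Clause 7: 1 positive lit(s) -> Horn
Total Horn clauses = 5.

5


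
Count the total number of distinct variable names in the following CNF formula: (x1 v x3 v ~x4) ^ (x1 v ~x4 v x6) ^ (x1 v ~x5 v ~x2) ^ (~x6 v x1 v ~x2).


Identify each distinct variable in the formula.
Variables found: x1, x2, x3, x4, x5, x6.
Total distinct variables = 6.

6


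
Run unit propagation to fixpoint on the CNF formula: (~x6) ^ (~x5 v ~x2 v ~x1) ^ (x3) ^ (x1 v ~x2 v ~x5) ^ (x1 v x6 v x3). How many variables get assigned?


Unit propagation repeatedly assigns the literal in any unit clause, then simplifies.
Assignments in order: x6 = F, x3 = T.
No further unit clauses remain.
Total variables assigned = 2.

2


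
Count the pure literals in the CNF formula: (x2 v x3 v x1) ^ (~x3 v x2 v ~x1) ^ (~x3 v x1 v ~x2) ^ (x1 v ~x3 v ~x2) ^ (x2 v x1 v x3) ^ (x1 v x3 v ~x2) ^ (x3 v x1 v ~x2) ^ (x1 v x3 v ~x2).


A pure literal appears in only one polarity across all clauses.
No pure literals found.
Count = 0.

0


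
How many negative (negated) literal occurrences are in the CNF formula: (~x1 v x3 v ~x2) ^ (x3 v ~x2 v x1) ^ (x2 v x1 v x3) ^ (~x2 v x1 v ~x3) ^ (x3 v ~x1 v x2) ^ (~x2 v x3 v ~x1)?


Scan each clause for negated literals.
Clause 1: 2 negative; Clause 2: 1 negative; Clause 3: 0 negative; Clause 4: 2 negative; Clause 5: 1 negative; Clause 6: 2 negative.
Total negative literal occurrences = 8.

8


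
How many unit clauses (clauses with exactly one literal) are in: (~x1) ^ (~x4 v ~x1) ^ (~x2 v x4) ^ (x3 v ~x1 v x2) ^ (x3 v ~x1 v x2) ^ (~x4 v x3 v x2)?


A unit clause contains exactly one literal.
Unit clauses found: (~x1).
Count = 1.

1


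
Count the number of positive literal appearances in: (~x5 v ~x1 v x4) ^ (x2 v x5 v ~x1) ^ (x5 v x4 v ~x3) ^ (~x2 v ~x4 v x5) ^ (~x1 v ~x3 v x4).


Scan each clause for unnegated literals.
Clause 1: 1 positive; Clause 2: 2 positive; Clause 3: 2 positive; Clause 4: 1 positive; Clause 5: 1 positive.
Total positive literal occurrences = 7.

7


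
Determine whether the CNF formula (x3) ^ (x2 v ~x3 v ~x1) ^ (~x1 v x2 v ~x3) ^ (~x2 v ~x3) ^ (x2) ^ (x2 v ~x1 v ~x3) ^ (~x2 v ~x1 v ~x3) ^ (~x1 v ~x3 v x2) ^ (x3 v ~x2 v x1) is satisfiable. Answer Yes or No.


Check all 8 possible truth assignments.
Number of satisfying assignments found: 0.
The formula is unsatisfiable.

No


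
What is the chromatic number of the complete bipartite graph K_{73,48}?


K_{73,48} is bipartite by definition: the two parts are independent sets, with every edge crossing between them.
Color all vertices in one part with color 1 and all vertices in the other part with color 2.
Since the graph has at least one edge, one color does not suffice.
Chromatic number = 2.

2


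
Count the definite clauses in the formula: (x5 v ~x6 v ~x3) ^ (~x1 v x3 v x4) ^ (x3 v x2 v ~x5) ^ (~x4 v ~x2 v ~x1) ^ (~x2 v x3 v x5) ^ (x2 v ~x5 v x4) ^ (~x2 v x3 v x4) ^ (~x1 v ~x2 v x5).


A definite clause has exactly one positive literal.
Clause 1: 1 positive -> definite
Clause 2: 2 positive -> not definite
Clause 3: 2 positive -> not definite
Clause 4: 0 positive -> not definite
Clause 5: 2 positive -> not definite
Clause 6: 2 positive -> not definite
Clause 7: 2 positive -> not definite
Clause 8: 1 positive -> definite
Definite clause count = 2.

2


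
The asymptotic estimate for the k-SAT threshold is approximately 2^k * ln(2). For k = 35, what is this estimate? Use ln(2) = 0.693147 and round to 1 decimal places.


Using the asymptotic formula: threshold ~ 2^k * ln(2).
2^35 = 34359738368.
34359738368 * 0.693147 = 23816349570.6.

23816349570.6


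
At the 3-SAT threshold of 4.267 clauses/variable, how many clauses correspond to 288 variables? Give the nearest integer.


The 3-SAT phase transition occurs at approximately 4.267 clauses per variable.
m = 4.267 * 288 = 1228.896.
Rounded to nearest integer: 1229.

1229


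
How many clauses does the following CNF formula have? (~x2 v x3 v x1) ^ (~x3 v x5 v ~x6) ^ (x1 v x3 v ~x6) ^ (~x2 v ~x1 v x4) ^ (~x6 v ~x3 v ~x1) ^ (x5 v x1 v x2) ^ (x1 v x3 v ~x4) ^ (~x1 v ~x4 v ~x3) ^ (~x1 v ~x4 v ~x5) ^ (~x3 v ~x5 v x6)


Each group enclosed in parentheses joined by ^ is one clause.
Counting the conjuncts: 10 clauses.

10


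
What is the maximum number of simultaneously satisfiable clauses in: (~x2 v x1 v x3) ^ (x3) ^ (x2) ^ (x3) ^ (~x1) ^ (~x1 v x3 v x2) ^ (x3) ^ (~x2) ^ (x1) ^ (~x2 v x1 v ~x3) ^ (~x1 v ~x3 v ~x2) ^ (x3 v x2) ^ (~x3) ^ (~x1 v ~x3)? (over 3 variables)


Enumerate all 8 truth assignments.
For each, count how many of the 14 clauses are satisfied.
The formula is not fully satisfiable, so the maximum is below 14.
Maximum simultaneously satisfiable clauses = 11.

11


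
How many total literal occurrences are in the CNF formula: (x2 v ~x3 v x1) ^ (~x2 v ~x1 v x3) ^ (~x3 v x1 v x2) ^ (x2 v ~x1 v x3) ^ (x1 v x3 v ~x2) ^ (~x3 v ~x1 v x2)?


Clause lengths: 3, 3, 3, 3, 3, 3.
Sum = 3 + 3 + 3 + 3 + 3 + 3 = 18.

18


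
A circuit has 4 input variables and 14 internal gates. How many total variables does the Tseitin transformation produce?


The Tseitin transformation introduces one auxiliary variable per gate.
Total variables = inputs + gates = 4 + 14 = 18.

18


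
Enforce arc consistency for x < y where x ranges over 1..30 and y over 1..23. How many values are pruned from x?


For the constraint x < y, x needs a supporting value in y's domain.
x can be at most 22 (one less than y's maximum).
Valid x values from domain: 22 out of 30.
Pruned = 30 - 22 = 8.

8


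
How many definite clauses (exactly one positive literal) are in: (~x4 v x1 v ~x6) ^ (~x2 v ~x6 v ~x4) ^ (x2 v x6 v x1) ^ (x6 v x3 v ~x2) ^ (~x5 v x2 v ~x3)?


A definite clause has exactly one positive literal.
Clause 1: 1 positive -> definite
Clause 2: 0 positive -> not definite
Clause 3: 3 positive -> not definite
Clause 4: 2 positive -> not definite
Clause 5: 1 positive -> definite
Definite clause count = 2.

2


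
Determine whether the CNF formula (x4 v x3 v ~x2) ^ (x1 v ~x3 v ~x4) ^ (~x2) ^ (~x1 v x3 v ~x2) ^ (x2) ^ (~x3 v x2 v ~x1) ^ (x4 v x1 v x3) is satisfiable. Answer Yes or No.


Check all 16 possible truth assignments.
Number of satisfying assignments found: 0.
The formula is unsatisfiable.

No


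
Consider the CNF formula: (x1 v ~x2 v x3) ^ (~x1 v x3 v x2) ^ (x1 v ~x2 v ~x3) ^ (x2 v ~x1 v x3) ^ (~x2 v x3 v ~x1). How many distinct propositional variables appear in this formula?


Identify each distinct variable in the formula.
Variables found: x1, x2, x3.
Total distinct variables = 3.

3


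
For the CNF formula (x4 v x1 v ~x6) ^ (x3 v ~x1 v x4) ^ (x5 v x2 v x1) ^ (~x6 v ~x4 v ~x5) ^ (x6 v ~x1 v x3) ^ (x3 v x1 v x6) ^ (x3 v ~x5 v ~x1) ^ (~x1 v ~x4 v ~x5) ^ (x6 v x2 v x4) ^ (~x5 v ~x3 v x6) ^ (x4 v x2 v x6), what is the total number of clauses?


Each group enclosed in parentheses joined by ^ is one clause.
Counting the conjuncts: 11 clauses.

11


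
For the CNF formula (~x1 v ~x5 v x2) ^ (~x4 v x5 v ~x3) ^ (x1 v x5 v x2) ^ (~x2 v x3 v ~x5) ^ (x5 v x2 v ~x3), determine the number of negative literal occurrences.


Scan each clause for negated literals.
Clause 1: 2 negative; Clause 2: 2 negative; Clause 3: 0 negative; Clause 4: 2 negative; Clause 5: 1 negative.
Total negative literal occurrences = 7.

7


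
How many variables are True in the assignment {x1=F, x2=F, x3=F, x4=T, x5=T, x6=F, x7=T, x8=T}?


The weight is the number of variables assigned True.
True variables: x4, x5, x7, x8.
Weight = 4.

4


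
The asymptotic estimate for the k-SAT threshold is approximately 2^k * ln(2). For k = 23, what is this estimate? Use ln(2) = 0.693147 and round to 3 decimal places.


Using the asymptotic formula: threshold ~ 2^k * ln(2).
2^23 = 8388608.
8388608 * 0.693147 = 5814538.469.

5814538.469


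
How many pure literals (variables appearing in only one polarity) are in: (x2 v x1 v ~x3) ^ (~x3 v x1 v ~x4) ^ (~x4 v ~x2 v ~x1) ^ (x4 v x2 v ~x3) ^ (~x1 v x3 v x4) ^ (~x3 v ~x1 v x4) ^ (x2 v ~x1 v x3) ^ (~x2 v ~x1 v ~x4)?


A pure literal appears in only one polarity across all clauses.
No pure literals found.
Count = 0.

0


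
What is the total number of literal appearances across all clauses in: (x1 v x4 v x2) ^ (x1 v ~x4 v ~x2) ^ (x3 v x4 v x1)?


Clause lengths: 3, 3, 3.
Sum = 3 + 3 + 3 = 9.

9


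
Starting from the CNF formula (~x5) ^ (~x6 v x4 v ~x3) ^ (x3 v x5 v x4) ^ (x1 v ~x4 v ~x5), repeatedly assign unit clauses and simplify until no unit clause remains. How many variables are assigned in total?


Unit propagation repeatedly assigns the literal in any unit clause, then simplifies.
Assignments in order: x5 = F.
No further unit clauses remain.
Total variables assigned = 1.

1


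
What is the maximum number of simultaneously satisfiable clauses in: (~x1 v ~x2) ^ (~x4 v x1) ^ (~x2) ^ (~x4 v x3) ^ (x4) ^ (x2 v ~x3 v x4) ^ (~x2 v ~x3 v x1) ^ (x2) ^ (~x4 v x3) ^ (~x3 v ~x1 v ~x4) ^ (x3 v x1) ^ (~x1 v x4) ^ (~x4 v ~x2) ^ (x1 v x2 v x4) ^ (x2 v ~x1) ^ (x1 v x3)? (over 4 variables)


Enumerate all 16 truth assignments.
For each, count how many of the 16 clauses are satisfied.
The formula is not fully satisfiable, so the maximum is below 16.
Maximum simultaneously satisfiable clauses = 14.

14


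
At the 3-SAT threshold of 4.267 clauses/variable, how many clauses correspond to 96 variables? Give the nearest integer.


The 3-SAT phase transition occurs at approximately 4.267 clauses per variable.
m = 4.267 * 96 = 409.632.
Rounded to nearest integer: 410.

410


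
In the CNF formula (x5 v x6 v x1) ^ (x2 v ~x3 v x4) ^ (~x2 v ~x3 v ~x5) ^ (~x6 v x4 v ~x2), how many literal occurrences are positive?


Scan each clause for unnegated literals.
Clause 1: 3 positive; Clause 2: 2 positive; Clause 3: 0 positive; Clause 4: 1 positive.
Total positive literal occurrences = 6.

6


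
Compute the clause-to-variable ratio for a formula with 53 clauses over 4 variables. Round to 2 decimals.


Clause-to-variable ratio = clauses / variables.
53 / 4 = 13.25.

13.25


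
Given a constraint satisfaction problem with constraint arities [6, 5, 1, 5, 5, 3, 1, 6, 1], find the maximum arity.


The arities are: 6, 5, 1, 5, 5, 3, 1, 6, 1.
Scan for the maximum value.
Maximum arity = 6.

6


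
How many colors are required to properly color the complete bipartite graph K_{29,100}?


K_{29,100} is bipartite by definition: the two parts are independent sets, with every edge crossing between them.
Color all vertices in one part with color 1 and all vertices in the other part with color 2.
Since the graph has at least one edge, one color does not suffice.
Chromatic number = 2.

2


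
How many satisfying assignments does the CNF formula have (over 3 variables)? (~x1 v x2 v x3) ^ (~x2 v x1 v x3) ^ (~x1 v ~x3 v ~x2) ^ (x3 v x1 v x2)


Enumerate all 8 truth assignments over 3 variables.
Test each against every clause.
Satisfying assignments found: 4.

4


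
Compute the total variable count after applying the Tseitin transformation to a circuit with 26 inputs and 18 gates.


The Tseitin transformation introduces one auxiliary variable per gate.
Total variables = inputs + gates = 26 + 18 = 44.

44


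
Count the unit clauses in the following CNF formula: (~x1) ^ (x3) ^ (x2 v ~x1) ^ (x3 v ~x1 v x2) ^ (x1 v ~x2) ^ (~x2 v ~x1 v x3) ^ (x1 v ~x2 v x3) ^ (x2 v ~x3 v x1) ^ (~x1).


A unit clause contains exactly one literal.
Unit clauses found: (~x1), (x3), (~x1).
Count = 3.

3


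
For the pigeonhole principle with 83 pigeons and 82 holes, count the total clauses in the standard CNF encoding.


The PHP encoding has two parts:
1) At-least-one-hole clauses: 83 (one per pigeon, each with 82 literals).
2) At-most-one-pigeon-per-hole clauses: 82 holes * C(83,2) = 82 * 3403 = 279046.
Total clauses = 83 + 279046 = 279129.

279129


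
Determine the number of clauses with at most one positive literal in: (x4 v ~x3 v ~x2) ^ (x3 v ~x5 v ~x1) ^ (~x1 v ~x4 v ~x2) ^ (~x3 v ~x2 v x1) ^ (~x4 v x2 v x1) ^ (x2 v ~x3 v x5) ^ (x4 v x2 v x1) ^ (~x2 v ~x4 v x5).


A Horn clause has at most one positive literal.
Clause 1: 1 positive lit(s) -> Horn
Clause 2: 1 positive lit(s) -> Horn
Clause 3: 0 positive lit(s) -> Horn
Clause 4: 1 positive lit(s) -> Horn
Clause 5: 2 positive lit(s) -> not Horn
Clause 6: 2 positive lit(s) -> not Horn
Clause 7: 3 positive lit(s) -> not Horn
Clause 8: 1 positive lit(s) -> Horn
Total Horn clauses = 5.

5
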